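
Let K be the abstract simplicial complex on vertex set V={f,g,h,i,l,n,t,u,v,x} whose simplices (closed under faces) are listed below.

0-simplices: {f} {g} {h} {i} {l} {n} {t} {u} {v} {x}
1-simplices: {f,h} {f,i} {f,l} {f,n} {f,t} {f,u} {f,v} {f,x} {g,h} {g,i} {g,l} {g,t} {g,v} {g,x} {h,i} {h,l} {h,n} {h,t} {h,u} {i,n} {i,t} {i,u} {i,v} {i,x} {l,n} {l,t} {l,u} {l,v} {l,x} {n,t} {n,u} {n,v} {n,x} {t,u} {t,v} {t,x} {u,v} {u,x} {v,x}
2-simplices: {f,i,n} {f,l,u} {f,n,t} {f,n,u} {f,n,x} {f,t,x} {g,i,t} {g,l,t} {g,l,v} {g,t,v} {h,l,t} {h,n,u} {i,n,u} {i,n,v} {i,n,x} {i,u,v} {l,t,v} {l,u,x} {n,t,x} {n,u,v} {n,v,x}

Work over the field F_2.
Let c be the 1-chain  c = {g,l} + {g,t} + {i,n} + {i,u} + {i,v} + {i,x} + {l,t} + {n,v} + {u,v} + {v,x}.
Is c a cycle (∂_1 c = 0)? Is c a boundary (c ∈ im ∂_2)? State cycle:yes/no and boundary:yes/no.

n_0=10 n_1=39 n_2=21  [Z2]
∂1: piv[fh,fi,fl,fn,ft,fu,fv,fx,gh] rk=9  ker:gi,gl,gt,gv,gx,hi,hl,hn,ht,hu,in,it,iu,iv,ix,ln,lt,lu,lv,lx,nt,nu,nv,nx,tu,tv,tx,uv,ux,vx
∂2: piv[fin,flu,fnt,fnu,fnx,ftx,git,glt,glv,gtv,hlt,hnu,inu,inv,inx,iuv,lux,nvx] rk=18  ker:ltv,ntx,nuv
∂1c = 0
c vs im∂2: reduces to 0 ⇒ boundary

cycle:yes boundary:yes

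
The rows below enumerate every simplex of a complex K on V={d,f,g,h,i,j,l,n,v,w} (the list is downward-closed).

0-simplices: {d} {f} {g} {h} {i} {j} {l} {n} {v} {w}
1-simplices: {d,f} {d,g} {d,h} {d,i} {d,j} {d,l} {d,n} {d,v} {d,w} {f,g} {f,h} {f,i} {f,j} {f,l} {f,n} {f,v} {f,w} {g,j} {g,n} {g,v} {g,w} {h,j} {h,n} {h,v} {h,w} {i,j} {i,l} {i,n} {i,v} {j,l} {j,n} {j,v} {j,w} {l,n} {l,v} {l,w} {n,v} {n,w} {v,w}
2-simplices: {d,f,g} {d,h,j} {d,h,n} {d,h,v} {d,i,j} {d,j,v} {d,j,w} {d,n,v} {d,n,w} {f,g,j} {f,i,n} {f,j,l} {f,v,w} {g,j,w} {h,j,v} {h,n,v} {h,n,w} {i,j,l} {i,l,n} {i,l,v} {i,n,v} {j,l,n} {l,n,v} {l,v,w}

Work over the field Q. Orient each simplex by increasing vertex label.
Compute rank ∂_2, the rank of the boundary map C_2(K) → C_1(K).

n_0=10 n_1=39 n_2=24  [Q]
∂1: piv[df,dg,dh,di,dj,dl,dn,dv,dw] rk=9  ker:fg,fh,fi,fj,fl,fn,fv,fw,gj,gn,gv,gw,hj,hn,hv,hw,ij,il,in,iv,jl,jn,jv,jw,ln,lv,lw,nv,nw,vw
∂2: piv[dfg,dhj,dhn,dhv,dij,djv,djw,dnv,dnw,fgj,fin,fjl,fvw,gjw,hnw,ijl,iln,ilv,inv,jln,lvw] rk=21  ker:hjv,hnv,lnv
rk∂_2=21

rank∂_2=21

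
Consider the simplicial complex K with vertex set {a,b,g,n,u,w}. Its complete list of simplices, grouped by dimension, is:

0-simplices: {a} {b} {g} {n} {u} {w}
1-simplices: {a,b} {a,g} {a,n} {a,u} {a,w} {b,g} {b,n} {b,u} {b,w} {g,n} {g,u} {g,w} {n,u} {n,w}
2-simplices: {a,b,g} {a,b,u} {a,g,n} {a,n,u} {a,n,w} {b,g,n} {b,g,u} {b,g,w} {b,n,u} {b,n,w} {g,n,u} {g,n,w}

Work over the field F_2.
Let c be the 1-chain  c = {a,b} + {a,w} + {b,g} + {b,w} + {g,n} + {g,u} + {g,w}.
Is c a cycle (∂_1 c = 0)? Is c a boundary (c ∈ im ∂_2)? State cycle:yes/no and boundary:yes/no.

cycle:no boundary:no

n_0=6 n_1=14 n_2=12  [Z2]
∂1: piv[ab,ag,an,au,aw] rk=5  ker:bg,bn,bu,bw,gn,gu,gw,nu,nw
∂2: piv[abg,abu,agn,anu,anw,bgn,bgu,bgw,bnw] rk=9  ker:bnu,gnu,gnw
∂1c = {b} + {n} + {u} + {w}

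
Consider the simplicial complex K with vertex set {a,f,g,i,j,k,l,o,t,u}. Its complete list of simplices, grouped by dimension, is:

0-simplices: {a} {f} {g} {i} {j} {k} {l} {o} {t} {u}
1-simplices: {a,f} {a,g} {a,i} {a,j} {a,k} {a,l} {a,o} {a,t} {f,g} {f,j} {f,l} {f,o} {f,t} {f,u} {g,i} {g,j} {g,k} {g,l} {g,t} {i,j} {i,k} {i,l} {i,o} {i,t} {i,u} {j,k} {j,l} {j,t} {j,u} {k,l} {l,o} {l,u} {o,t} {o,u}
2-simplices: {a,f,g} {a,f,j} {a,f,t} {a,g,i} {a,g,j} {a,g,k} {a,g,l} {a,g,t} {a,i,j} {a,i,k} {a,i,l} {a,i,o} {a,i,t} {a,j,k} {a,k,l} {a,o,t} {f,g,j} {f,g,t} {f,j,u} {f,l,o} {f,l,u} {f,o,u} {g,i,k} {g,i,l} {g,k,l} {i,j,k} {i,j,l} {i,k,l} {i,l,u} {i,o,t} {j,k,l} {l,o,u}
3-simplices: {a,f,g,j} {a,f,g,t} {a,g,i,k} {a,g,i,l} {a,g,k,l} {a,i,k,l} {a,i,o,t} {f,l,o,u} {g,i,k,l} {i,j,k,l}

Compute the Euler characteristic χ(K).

n_0=10 n_1=34 n_2=32 n_3=10
χ=+10−34+32−10=-2

χ(K)=-2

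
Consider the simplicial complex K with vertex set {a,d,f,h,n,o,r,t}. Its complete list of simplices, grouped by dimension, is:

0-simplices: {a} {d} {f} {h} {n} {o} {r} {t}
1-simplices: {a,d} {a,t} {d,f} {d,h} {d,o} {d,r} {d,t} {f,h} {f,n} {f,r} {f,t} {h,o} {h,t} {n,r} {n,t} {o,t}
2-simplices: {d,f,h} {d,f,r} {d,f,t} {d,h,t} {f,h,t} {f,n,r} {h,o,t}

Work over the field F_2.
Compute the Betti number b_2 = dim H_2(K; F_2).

n_0=8 n_1=16 n_2=7  [Z2]
∂1: piv[ad,at,df,dh,do,dr,fn] rk=7  ker:dt,fh,fr,ft,ho,ht,nr,nt,ot
∂2: piv[dfh,dfr,dft,dht,fnr,hot] rk=6  ker:fht
b_2=(7−6)−0=1

b_2=1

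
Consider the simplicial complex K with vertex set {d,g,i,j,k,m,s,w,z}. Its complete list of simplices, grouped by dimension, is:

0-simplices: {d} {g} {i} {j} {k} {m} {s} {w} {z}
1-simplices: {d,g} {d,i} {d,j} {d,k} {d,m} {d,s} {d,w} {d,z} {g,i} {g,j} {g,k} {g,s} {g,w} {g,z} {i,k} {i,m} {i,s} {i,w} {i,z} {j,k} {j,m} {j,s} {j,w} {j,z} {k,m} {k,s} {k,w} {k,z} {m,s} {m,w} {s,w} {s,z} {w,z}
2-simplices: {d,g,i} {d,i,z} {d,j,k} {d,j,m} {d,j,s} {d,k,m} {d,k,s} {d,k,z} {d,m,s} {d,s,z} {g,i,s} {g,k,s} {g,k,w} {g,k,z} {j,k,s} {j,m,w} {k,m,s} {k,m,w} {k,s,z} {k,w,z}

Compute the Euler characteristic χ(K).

χ(K)=-4

n_0=9 n_1=33 n_2=20
χ=+9−33+20=-4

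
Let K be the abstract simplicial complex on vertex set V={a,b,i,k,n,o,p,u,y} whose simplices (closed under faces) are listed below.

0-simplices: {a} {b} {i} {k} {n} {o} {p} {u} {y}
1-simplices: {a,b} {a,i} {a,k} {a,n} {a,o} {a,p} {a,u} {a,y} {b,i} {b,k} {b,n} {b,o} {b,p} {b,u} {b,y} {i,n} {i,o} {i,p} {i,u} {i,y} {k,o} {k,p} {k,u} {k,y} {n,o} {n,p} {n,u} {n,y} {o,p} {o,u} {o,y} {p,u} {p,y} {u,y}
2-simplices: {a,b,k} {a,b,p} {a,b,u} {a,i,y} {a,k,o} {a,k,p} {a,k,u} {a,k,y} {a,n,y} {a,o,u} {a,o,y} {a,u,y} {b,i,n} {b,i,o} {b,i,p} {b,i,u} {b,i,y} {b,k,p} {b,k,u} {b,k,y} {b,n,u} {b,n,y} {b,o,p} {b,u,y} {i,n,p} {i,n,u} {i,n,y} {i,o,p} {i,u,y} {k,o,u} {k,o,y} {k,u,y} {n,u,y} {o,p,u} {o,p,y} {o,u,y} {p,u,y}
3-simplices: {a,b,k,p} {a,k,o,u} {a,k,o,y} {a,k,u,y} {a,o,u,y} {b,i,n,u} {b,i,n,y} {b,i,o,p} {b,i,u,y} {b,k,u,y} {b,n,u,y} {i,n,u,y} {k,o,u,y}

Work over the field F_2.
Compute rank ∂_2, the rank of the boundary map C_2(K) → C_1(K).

n_0=9 n_1=34 n_2=37 n_3=13  [Z2]
∂1: piv[ab,ai,ak,an,ao,ap,au,ay] rk=8  ker:bi,bk,bn,bo,bp,bu,by,in,io,ip,iu,iy,ko,kp,ku,ky,no,np,nu,ny,op,ou,oy,pu,py,uy
∂2: piv[abk,abp,abu,aiy,ako,akp,aku,aky,any,aou,aoy,auy,bin,bio,bip,biu,biy,bky,bnu,bny,bop,inp,opu,opy] rk=24  ker:bkp,bku,buy,inu,iny,iop,iuy,kou,koy,kuy,nuy,ouy,puy
∂3: piv[abkp,akou,akoy,akuy,aouy,binu,biny,biop,biuy,bkuy,bnuy] rk=11  ker:inuy,kouy
rk∂_2=24

rank∂_2=24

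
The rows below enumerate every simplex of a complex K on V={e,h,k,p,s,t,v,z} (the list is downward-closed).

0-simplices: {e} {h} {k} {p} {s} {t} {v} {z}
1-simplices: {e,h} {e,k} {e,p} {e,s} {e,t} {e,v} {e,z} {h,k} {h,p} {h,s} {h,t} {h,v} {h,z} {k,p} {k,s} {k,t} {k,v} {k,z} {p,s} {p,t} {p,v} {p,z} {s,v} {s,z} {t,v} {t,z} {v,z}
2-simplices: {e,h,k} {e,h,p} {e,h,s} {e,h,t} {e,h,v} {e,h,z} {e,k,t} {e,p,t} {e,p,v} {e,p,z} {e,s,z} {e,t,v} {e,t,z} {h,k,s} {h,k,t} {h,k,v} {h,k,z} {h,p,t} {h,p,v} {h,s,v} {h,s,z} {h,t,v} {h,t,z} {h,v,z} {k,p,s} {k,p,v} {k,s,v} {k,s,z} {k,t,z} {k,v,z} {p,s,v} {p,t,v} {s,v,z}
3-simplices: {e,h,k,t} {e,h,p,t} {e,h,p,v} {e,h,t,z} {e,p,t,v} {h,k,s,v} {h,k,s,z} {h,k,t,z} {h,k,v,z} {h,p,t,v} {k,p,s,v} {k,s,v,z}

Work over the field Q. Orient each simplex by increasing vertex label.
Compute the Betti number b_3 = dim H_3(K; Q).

b_3=0

n_0=8 n_1=27 n_2=33 n_3=12  [Q]
∂1: piv[eh,ek,ep,es,et,ev,ez] rk=7  ker:hk,hp,hs,ht,hv,hz,kp,ks,kt,kv,kz,ps,pt,pv,pz,sv,sz,tv,tz,vz
∂2: piv[ehk,ehp,ehs,eht,ehv,ehz,ekt,ept,epv,epz,esz,etv,etz,hks,hkv,hkz,hsv,hvz,kps,kpv] rk=20  ker:hkt,hpt,hpv,hsz,htv,htz,ksv,ksz,ktz,kvz,psv,ptv,svz
∂3: piv[ehkt,ehpt,ehpv,ehtz,eptv,hksv,hksz,hktz,hkvz,hptv,kpsv,ksvz] rk=12
b_3=(12−12)−0=0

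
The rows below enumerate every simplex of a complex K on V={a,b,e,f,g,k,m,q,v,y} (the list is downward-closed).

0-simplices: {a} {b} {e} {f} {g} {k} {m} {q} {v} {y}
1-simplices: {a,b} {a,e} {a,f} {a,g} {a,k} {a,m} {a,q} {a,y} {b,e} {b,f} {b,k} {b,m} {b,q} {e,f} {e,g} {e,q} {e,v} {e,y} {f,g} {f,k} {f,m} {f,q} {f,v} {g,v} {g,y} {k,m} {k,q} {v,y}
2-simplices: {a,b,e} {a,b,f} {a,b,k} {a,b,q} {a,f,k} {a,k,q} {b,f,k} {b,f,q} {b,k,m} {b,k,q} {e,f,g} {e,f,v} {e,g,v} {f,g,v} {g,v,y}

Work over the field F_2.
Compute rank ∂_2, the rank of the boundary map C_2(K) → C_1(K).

n_0=10 n_1=28 n_2=15  [Z2]
∂1: piv[ab,ae,af,ag,ak,am,aq,ay,ev] rk=9  ker:be,bf,bk,bm,bq,ef,eg,eq,ey,fg,fk,fm,fq,fv,gv,gy,km,kq,vy
∂2: piv[abe,abf,abk,abq,afk,akq,bfq,bkm,efg,efv,egv,gvy] rk=12  ker:bfk,bkq,fgv
rk∂_2=12

rank∂_2=12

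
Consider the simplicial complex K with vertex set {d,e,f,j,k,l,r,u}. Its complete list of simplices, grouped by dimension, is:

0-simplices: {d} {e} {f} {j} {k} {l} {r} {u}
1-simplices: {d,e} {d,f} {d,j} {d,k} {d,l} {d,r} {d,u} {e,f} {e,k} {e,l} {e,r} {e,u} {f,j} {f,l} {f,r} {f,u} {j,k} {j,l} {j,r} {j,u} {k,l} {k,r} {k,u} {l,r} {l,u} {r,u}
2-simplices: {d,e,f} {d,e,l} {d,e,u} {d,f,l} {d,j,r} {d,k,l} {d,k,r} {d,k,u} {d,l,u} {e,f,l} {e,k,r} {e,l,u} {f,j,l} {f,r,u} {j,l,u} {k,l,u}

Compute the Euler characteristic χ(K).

n_0=8 n_1=26 n_2=16
χ=+8−26+16=-2

χ(K)=-2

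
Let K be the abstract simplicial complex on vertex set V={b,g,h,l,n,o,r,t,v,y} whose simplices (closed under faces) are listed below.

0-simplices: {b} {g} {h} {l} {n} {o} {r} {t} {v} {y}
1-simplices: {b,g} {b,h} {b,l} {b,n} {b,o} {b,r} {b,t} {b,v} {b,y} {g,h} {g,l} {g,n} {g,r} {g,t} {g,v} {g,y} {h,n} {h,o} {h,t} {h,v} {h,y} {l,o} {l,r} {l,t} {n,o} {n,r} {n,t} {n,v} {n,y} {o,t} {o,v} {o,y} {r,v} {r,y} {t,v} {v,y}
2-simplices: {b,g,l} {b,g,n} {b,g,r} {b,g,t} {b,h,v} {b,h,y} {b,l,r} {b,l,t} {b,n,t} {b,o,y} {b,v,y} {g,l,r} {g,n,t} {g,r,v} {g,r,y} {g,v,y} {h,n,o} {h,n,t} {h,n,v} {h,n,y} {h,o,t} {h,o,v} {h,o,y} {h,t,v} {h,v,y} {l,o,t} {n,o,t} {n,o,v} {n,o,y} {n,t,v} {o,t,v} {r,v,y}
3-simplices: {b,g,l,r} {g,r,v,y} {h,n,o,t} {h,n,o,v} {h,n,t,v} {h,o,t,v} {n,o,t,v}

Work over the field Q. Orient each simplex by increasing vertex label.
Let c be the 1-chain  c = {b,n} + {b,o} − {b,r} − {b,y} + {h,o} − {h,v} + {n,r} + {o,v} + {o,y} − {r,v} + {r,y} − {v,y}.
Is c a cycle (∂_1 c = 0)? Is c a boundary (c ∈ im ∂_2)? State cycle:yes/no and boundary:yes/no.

n_0=10 n_1=36 n_2=32 n_3=7  [Q]
∂1: piv[bg,bh,bl,bn,bo,br,bt,bv,by] rk=9  ker:gh,gl,gn,gr,gt,gv,gy,hn,ho,ht,hv,hy,lo,lr,lt,no,nr,nt,nv,ny,ot,ov,oy,rv,ry,tv,vy
∂2: piv[bgl,bgn,bgr,bgt,bhv,bhy,blr,blt,bnt,boy,bvy,grv,gry,gvy,hno,hnt,hnv,hny,hot,hov,hoy,htv,lot] rk=23  ker:glr,gnt,hvy,not,nov,noy,ntv,otv,rvy
∂3: piv[bglr,grvy,hnot,hnov,hntv,hotv] rk=6  ker:notv
∂1c = 0
c vs im∂2: residual ≠ 0 ⇒ not boundary

cycle:yes boundary:no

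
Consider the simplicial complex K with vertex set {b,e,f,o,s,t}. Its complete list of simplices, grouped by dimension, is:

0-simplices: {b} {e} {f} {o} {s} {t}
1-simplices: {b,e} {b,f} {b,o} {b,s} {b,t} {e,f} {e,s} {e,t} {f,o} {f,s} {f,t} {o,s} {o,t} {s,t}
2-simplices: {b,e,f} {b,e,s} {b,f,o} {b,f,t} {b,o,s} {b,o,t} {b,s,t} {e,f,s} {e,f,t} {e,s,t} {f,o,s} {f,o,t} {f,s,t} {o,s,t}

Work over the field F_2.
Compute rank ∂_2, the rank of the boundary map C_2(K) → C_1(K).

rank∂_2=9

n_0=6 n_1=14 n_2=14  [Z2]
∂1: piv[be,bf,bo,bs,bt] rk=5  ker:ef,es,et,fo,fs,ft,os,ot,st
∂2: piv[bef,bes,bfo,bft,bos,bot,bst,efs,eft] rk=9  ker:est,fos,fot,fst,ost
rk∂_2=9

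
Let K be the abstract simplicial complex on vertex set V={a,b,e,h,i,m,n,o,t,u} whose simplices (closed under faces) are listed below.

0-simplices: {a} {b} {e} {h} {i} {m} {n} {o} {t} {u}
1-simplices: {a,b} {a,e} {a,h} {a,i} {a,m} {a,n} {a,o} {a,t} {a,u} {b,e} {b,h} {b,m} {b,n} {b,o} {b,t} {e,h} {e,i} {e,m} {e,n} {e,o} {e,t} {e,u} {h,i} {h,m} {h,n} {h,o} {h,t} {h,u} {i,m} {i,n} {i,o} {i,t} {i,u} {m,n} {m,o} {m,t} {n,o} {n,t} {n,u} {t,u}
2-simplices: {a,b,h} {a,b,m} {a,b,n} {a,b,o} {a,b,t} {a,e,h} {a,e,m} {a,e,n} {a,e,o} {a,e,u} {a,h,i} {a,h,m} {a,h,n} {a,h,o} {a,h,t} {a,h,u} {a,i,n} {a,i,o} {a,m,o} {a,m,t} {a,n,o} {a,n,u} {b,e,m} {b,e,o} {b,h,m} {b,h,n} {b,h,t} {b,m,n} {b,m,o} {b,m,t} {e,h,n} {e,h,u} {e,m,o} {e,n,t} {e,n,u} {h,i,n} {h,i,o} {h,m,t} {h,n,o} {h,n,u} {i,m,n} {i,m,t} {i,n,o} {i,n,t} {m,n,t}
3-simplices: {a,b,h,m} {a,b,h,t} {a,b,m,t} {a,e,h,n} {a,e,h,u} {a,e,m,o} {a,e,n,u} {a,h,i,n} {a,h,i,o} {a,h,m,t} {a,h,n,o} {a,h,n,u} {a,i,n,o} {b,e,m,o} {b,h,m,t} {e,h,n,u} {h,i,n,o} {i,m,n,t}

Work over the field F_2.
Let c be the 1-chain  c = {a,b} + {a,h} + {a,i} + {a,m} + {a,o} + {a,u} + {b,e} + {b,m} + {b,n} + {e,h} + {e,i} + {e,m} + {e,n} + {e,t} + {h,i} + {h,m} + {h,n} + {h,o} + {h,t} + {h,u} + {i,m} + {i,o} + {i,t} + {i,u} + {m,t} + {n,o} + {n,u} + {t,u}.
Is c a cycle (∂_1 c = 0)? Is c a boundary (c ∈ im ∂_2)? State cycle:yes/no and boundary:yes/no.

n_0=10 n_1=40 n_2=45 n_3=18  [Z2]
∂1: piv[ab,ae,ah,ai,am,an,ao,at,au] rk=9  ker:be,bh,bm,bn,bo,bt,eh,ei,em,en,eo,et,eu,hi,hm,hn,ho,ht,hu,im,in,io,it,iu,mn,mo,mt,no,nt,nu,tu
∂2: piv[abh,abm,abn,abo,abt,aeh,aem,aen,aeo,aeu,ahi,ahm,ahn,aho,aht,ahu,ain,aio,amo,amt,ano,anu,bem,bmn,ent,imn,imt,int] rk=28  ker:beo,bhm,bhn,bht,bmo,bmt,ehn,ehu,emo,enu,hin,hio,hmt,hno,hnu,ino,mnt
∂3: piv[abhm,abht,abmt,aehn,aehu,aemo,aenu,ahin,ahio,ahmt,ahno,ahnu,aino,bemo,imnt] rk=15  ker:bhmt,ehnu,hino
∂1c = {i} + {n} + {t} + {u}

cycle:no boundary:no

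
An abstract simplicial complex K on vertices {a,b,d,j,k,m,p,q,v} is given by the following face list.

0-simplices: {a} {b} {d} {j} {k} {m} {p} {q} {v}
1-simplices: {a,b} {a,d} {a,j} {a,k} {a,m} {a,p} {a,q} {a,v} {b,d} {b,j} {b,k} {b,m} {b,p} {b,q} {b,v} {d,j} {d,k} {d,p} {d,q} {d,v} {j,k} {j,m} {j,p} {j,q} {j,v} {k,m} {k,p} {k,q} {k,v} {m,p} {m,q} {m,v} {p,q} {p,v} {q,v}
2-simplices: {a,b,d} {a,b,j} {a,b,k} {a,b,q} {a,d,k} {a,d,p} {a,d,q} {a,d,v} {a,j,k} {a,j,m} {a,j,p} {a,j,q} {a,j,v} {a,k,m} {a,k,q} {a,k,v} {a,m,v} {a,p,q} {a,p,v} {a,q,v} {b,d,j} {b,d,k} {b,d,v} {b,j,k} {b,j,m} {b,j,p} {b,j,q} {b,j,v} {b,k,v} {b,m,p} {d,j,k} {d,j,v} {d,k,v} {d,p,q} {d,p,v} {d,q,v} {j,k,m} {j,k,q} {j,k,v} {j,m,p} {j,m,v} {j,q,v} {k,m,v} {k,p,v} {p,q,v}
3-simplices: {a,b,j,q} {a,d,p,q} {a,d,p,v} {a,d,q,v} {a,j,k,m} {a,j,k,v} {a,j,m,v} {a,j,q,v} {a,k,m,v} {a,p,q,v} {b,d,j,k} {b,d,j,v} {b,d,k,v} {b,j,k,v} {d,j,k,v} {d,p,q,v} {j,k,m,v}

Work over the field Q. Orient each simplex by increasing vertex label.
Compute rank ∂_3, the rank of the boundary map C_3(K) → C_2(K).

n_0=9 n_1=35 n_2=45 n_3=17  [Q]
∂1: piv[ab,ad,aj,ak,am,ap,aq,av] rk=8  ker:bd,bj,bk,bm,bp,bq,bv,dj,dk,dp,dq,dv,jk,jm,jp,jq,jv,km,kp,kq,kv,mp,mq,mv,pq,pv,qv
∂2: piv[abd,abj,abk,abq,adk,adp,adq,adv,ajk,ajm,ajp,ajq,ajv,akm,akq,akv,amv,apq,apv,aqv,bdj,bdv,bjm,bjp,bmp,kpv] rk=26  ker:bdk,bjk,bjq,bjv,bkv,djk,djv,dkv,dpq,dpv,dqv,jkm,jkq,jkv,jmp,jmv,jqv,kmv,pqv
∂3: piv[abjq,adpq,adpv,adqv,ajkm,ajkv,ajmv,ajqv,akmv,apqv,bdjk,bdjv,bdkv,bjkv] rk=14  ker:djkv,dpqv,jkmv
rk∂_3=14

rank∂_3=14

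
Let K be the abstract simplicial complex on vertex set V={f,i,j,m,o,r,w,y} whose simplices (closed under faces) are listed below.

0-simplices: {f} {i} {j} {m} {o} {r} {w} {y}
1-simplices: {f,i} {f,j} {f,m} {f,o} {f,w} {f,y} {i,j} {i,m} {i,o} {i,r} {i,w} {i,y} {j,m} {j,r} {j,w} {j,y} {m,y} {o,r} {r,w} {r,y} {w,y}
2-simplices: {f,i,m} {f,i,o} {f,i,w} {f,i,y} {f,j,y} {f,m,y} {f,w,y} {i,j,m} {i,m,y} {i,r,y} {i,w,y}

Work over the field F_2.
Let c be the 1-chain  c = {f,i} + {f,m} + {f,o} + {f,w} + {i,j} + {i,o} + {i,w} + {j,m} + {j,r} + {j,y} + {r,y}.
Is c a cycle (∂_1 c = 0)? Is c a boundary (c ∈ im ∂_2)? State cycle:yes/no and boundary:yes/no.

cycle:yes boundary:no

n_0=8 n_1=21 n_2=11  [Z2]
∂1: piv[fi,fj,fm,fo,fw,fy,ir] rk=7  ker:ij,im,io,iw,iy,jm,jr,jw,jy,my,or,rw,ry,wy
∂2: piv[fim,fio,fiw,fiy,fjy,fmy,fwy,ijm,iry] rk=9  ker:imy,iwy
∂1c = 0
c vs im∂2: residual ≠ 0 ⇒ not boundary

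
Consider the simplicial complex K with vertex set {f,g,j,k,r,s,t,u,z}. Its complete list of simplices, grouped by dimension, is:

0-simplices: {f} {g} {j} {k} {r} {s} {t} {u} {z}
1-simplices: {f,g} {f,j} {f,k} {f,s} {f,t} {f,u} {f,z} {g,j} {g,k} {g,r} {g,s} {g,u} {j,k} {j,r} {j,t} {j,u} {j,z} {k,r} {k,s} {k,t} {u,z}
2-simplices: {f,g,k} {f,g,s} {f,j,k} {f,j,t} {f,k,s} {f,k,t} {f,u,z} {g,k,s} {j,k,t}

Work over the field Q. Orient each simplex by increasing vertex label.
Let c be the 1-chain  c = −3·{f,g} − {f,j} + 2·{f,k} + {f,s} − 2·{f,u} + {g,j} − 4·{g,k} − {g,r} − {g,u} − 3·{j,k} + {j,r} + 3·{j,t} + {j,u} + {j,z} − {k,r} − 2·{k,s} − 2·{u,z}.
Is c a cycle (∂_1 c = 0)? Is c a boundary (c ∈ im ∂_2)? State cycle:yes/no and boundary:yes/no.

n_0=9 n_1=21 n_2=9  [Q]
∂1: piv[fg,fj,fk,fs,ft,fu,fz,gr] rk=8  ker:gj,gk,gs,gu,jk,jr,jt,ju,jz,kr,ks,kt,uz
∂2: piv[fgk,fgs,fjk,fjt,fks,fkt,fuz] rk=7  ker:gks,jkt
∂1c = 3·{f} + 2·{g} − 3·{j} − 2·{k} − {r} − {s} + 3·{t} − {z}

cycle:no boundary:no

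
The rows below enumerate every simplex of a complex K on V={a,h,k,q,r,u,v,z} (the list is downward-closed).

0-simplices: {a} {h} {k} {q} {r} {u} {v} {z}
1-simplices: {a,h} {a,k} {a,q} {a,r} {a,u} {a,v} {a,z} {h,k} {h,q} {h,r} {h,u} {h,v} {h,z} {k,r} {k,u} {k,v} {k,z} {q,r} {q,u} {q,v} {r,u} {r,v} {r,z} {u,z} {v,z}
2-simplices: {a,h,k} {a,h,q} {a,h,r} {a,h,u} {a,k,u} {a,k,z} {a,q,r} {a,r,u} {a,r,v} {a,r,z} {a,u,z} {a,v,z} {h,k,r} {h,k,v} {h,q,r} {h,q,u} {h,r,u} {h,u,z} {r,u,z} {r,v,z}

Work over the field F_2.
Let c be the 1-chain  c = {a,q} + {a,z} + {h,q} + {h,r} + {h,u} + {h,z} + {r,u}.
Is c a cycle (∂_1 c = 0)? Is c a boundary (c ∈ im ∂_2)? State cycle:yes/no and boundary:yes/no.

cycle:yes boundary:yes

n_0=8 n_1=25 n_2=20  [Z2]
∂1: piv[ah,ak,aq,ar,au,av,az] rk=7  ker:hk,hq,hr,hu,hv,hz,kr,ku,kv,kz,qr,qu,qv,ru,rv,rz,uz,vz
∂2: piv[ahk,ahq,ahr,ahu,aku,akz,aqr,aru,arv,arz,auz,avz,hkr,hkv,hqu,huz] rk=16  ker:hqr,hru,ruz,rvz
∂1c = 0
c vs im∂2: reduces to 0 ⇒ boundary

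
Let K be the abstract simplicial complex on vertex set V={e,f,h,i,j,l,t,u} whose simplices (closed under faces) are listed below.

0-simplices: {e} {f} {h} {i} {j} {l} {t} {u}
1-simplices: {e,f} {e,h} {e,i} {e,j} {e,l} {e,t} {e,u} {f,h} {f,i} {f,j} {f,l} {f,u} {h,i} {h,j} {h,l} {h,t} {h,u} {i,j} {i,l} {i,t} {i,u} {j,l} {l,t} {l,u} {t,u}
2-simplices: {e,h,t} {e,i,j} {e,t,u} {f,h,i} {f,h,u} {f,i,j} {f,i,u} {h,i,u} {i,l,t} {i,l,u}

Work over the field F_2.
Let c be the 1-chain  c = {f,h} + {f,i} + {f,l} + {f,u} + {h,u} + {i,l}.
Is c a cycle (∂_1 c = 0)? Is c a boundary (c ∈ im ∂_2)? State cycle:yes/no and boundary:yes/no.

cycle:yes boundary:no

n_0=8 n_1=25 n_2=10  [Z2]
∂1: piv[ef,eh,ei,ej,el,et,eu] rk=7  ker:fh,fi,fj,fl,fu,hi,hj,hl,ht,hu,ij,il,it,iu,jl,lt,lu,tu
∂2: piv[eht,eij,etu,fhi,fhu,fij,fiu,ilt,ilu] rk=9  ker:hiu
∂1c = 0
c vs im∂2: residual ≠ 0 ⇒ not boundary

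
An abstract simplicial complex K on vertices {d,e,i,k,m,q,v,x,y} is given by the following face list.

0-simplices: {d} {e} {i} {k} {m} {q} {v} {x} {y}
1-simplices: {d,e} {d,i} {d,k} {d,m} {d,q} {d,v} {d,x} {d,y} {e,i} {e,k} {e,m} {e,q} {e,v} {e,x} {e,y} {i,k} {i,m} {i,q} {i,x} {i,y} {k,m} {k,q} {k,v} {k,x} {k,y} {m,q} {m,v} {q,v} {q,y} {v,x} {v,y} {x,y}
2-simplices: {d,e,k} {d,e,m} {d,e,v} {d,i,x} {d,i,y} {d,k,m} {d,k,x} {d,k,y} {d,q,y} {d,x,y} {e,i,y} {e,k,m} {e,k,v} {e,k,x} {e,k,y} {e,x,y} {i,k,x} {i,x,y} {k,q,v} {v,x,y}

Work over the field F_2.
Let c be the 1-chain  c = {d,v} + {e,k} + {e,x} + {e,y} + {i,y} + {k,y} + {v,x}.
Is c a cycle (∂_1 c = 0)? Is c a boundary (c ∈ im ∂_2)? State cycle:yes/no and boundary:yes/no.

n_0=9 n_1=32 n_2=20  [Z2]
∂1: piv[de,di,dk,dm,dq,dv,dx,dy] rk=8  ker:ei,ek,em,eq,ev,ex,ey,ik,im,iq,ix,iy,km,kq,kv,kx,ky,mq,mv,qv,qy,vx,vy,xy
∂2: piv[dek,dem,dev,dix,diy,dkm,dkx,dky,dqy,dxy,eiy,ekv,ekx,eky,ikx,kqv,vxy] rk=17  ker:ekm,exy,ixy
∂1c = {d} + {e} + {i} + {y}

cycle:no boundary:no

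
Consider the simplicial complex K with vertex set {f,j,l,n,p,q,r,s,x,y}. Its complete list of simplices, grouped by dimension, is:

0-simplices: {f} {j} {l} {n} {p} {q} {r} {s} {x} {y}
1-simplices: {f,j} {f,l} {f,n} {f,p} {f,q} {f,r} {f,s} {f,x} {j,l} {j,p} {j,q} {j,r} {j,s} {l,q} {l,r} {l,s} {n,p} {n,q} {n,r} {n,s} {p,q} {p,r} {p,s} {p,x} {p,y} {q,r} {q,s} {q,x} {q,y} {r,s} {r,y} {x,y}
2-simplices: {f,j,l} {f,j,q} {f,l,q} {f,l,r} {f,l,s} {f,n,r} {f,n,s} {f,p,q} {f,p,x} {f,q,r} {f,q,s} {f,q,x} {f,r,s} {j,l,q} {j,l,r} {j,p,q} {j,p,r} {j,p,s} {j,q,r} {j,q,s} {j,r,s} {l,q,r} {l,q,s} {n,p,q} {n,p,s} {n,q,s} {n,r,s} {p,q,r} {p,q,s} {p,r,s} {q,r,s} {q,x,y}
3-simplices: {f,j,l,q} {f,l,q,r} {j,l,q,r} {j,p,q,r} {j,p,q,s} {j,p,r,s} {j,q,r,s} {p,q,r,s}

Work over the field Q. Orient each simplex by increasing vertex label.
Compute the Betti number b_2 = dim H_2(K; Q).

b_2=4

n_0=10 n_1=32 n_2=32 n_3=8  [Q]
∂1: piv[fj,fl,fn,fp,fq,fr,fs,fx,py] rk=9  ker:jl,jp,jq,jr,js,lq,lr,ls,np,nq,nr,ns,pq,pr,ps,px,qr,qs,qx,qy,rs,ry,xy
∂2: piv[fjl,fjq,flq,flr,fls,fnr,fns,fpq,fpx,fqr,fqs,fqx,frs,jlr,jpq,jpr,jps,jqs,npq,nps,qxy] rk=21  ker:jlq,jqr,jrs,lqr,lqs,nqs,nrs,pqr,pqs,prs,qrs
∂3: piv[fjlq,flqr,jlqr,jpqr,jpqs,jprs,jqrs] rk=7  ker:pqrs
b_2=(32−21)−7=4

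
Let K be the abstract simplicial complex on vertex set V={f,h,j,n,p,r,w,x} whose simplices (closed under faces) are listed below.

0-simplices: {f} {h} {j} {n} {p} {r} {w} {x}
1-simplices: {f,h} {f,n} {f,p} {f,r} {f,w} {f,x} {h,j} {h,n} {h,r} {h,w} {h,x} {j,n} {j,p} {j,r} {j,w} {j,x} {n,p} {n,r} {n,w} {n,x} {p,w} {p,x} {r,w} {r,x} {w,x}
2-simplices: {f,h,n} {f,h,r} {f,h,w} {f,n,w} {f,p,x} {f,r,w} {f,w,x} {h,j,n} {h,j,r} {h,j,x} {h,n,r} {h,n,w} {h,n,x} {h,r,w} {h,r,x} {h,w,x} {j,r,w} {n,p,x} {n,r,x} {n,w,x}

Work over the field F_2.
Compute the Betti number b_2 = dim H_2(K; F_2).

n_0=8 n_1=25 n_2=20  [Z2]
∂1: piv[fh,fn,fp,fr,fw,fx,hj] rk=7  ker:hn,hr,hw,hx,jn,jp,jr,jw,jx,np,nr,nw,nx,pw,px,rw,rx,wx
∂2: piv[fhn,fhr,fhw,fnw,fpx,frw,fwx,hjn,hjr,hjx,hnr,hnx,hrx,hwx,jrw,npx] rk=16  ker:hnw,hrw,nrx,nwx
b_2=(20−16)−0=4

b_2=4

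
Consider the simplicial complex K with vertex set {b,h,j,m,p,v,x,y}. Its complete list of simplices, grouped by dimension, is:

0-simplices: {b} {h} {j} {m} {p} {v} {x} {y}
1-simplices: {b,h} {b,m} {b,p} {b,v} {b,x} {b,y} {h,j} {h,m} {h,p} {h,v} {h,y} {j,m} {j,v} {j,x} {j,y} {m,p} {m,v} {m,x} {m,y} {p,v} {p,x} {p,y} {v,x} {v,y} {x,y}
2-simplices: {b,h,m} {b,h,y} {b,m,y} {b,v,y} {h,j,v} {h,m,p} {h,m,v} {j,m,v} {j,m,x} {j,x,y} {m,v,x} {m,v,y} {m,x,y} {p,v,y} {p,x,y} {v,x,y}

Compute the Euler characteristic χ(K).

χ(K)=-1

n_0=8 n_1=25 n_2=16
χ=+8−25+16=-1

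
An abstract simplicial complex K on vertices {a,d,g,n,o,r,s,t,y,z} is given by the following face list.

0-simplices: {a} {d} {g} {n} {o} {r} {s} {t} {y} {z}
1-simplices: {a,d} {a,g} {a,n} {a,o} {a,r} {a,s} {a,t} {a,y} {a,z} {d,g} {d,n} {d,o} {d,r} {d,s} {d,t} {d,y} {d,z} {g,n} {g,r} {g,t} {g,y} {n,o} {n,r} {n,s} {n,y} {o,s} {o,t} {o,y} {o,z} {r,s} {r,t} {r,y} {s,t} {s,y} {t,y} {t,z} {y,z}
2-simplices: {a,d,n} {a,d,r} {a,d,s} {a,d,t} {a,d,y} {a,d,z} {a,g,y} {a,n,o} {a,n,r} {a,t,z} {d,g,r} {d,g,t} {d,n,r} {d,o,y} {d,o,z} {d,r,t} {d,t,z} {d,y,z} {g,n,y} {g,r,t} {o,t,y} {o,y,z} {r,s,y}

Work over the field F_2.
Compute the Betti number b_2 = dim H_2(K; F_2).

b_2=4

n_0=10 n_1=37 n_2=23  [Z2]
∂1: piv[ad,ag,an,ao,ar,as,at,ay,az] rk=9  ker:dg,dn,do,dr,ds,dt,dy,dz,gn,gr,gt,gy,no,nr,ns,ny,os,ot,oy,oz,rs,rt,ry,st,sy,ty,tz,yz
∂2: piv[adn,adr,ads,adt,ady,adz,agy,ano,anr,atz,dgr,dgt,doy,doz,drt,dyz,gny,oty,rsy] rk=19  ker:dnr,dtz,grt,oyz
b_2=(23−19)−0=4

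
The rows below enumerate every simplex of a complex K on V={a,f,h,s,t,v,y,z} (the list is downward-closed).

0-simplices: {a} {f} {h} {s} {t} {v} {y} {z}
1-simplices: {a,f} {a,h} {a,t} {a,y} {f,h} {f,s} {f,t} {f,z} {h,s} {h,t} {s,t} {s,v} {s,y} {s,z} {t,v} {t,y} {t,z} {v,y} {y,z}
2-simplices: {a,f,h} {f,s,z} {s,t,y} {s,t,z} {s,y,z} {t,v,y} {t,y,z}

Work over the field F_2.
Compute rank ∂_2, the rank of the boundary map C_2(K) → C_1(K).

rank∂_2=6

n_0=8 n_1=19 n_2=7  [Z2]
∂1: piv[af,ah,at,ay,fs,fz,sv] rk=7  ker:fh,ft,hs,ht,st,sy,sz,tv,ty,tz,vy,yz
∂2: piv[afh,fsz,sty,stz,syz,tvy] rk=6  ker:tyz
rk∂_2=6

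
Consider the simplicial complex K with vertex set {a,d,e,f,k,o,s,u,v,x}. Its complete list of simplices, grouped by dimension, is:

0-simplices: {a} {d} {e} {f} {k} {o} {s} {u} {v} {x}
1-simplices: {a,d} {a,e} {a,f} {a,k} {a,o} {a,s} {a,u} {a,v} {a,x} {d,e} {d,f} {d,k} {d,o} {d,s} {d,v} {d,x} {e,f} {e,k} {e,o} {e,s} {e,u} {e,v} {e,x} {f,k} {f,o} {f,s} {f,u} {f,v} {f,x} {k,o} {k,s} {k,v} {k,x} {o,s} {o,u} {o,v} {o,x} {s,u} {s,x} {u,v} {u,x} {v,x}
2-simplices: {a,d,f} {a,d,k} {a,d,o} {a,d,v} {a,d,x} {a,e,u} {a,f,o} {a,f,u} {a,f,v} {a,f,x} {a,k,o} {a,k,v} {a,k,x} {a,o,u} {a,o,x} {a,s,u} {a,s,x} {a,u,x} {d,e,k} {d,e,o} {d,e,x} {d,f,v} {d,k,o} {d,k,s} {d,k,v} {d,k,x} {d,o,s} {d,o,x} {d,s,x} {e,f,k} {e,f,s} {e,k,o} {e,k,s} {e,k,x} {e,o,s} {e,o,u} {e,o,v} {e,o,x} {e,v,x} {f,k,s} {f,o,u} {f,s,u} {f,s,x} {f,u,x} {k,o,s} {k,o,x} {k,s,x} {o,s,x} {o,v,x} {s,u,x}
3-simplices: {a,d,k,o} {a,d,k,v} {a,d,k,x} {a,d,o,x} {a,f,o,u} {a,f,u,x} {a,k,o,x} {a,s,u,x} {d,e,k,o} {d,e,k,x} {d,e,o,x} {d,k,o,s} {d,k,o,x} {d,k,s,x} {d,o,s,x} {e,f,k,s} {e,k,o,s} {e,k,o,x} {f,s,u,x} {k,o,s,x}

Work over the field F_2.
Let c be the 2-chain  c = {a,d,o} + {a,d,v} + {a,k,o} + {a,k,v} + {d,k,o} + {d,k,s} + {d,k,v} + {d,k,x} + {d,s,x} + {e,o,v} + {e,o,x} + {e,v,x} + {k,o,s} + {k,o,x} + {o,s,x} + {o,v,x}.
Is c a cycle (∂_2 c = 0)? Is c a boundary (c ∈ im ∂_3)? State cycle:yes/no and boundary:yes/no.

n_0=10 n_1=42 n_2=50 n_3=20  [Z2]
∂1: piv[ad,ae,af,ak,ao,as,au,av,ax] rk=9  ker:de,df,dk,do,ds,dv,dx,ef,ek,eo,es,eu,ev,ex,fk,fo,fs,fu,fv,fx,ko,ks,kv,kx,os,ou,ov,ox,su,sx,uv,ux,vx
∂2: piv[adf,adk,ado,adv,adx,aeu,afo,afu,afv,afx,ako,akv,akx,aou,aox,asu,asx,aux,dek,deo,dex,dks,dos,dsx,efk,efs,eks,eou,eov,evx,fsu] rk=31  ker:dfv,dko,dkv,dkx,dox,eko,ekx,eos,eox,fks,fou,fsx,fux,kos,kox,ksx,osx,ovx,sux
∂3: piv[adko,adkv,adkx,adox,afou,afux,akox,asux,deko,dekx,deox,dkos,dksx,dosx,efks,ekos,fsux] rk=17  ker:dkox,ekox,kosx
∂2c = 0
c vs im∂3: residual ≠ 0 ⇒ not boundary

cycle:yes boundary:no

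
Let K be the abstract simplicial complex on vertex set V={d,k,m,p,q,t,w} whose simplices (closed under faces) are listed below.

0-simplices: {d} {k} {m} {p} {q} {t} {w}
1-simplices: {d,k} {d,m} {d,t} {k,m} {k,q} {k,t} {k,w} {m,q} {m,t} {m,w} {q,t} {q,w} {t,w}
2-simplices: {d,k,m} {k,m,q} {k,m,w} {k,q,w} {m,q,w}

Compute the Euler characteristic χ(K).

n_0=7 n_1=13 n_2=5
χ=+7−13+5=-1

χ(K)=-1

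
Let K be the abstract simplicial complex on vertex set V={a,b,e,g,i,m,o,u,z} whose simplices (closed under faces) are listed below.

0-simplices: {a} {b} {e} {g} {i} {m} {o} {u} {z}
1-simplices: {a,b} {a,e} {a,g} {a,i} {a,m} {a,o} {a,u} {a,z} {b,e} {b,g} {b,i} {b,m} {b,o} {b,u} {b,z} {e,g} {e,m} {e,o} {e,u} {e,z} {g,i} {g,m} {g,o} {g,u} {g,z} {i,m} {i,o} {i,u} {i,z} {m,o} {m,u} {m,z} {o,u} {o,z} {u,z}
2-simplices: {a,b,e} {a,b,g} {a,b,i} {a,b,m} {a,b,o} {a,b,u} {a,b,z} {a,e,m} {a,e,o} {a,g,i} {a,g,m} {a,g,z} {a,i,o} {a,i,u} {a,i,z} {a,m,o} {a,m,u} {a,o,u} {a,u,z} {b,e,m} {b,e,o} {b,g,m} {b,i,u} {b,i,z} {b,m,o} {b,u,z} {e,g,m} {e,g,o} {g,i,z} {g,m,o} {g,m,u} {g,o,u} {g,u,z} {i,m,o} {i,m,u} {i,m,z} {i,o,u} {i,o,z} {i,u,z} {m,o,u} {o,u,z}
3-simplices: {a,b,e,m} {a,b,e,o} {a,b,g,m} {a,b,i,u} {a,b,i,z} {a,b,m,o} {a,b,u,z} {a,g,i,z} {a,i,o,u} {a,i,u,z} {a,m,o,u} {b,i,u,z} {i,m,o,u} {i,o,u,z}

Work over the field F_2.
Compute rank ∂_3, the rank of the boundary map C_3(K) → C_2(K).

n_0=9 n_1=35 n_2=41 n_3=14  [Z2]
∂1: piv[ab,ae,ag,ai,am,ao,au,az] rk=8  ker:be,bg,bi,bm,bo,bu,bz,eg,em,eo,eu,ez,gi,gm,go,gu,gz,im,io,iu,iz,mo,mu,mz,ou,oz,uz
∂2: piv[abe,abg,abi,abm,abo,abu,abz,aem,aeo,agi,agm,agz,aio,aiu,aiz,amo,amu,aou,auz,egm,ego,gmu,imo,imz,ioz] rk=25  ker:bem,beo,bgm,biu,biz,bmo,buz,giz,gmo,gou,guz,imu,iou,iuz,mou,ouz
∂3: piv[abem,abeo,abgm,abiu,abiz,abmo,abuz,agiz,aiou,aiuz,amou,imou,iouz] rk=13  ker:biuz
rk∂_3=13

rank∂_3=13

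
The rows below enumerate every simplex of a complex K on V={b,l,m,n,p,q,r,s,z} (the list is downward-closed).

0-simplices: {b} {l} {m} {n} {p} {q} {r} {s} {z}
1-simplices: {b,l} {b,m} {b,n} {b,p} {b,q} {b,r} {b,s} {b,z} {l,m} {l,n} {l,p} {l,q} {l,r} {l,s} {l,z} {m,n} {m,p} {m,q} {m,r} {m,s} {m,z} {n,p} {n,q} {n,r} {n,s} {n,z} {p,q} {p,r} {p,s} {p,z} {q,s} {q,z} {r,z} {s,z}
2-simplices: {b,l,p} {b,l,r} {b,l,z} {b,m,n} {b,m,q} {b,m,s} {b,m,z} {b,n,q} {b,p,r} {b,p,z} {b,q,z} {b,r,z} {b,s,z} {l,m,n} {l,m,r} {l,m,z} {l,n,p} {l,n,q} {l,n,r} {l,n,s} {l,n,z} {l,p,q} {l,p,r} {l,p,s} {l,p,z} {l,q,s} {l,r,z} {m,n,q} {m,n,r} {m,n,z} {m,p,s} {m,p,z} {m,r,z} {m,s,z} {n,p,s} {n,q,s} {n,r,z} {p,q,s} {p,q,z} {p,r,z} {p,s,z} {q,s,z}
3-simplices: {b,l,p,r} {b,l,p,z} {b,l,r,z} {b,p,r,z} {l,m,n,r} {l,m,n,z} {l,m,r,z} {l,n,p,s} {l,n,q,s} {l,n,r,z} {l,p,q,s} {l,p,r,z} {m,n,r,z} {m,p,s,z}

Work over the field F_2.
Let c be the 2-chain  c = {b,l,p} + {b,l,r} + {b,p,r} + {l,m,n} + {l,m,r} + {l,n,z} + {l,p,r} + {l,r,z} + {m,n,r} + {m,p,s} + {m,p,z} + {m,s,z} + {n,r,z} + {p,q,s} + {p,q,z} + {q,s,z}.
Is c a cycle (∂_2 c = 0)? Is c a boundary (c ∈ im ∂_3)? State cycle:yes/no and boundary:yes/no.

n_0=9 n_1=34 n_2=42 n_3=14  [Z2]
∂1: piv[bl,bm,bn,bp,bq,br,bs,bz] rk=8  ker:lm,ln,lp,lq,lr,ls,lz,mn,mp,mq,mr,ms,mz,np,nq,nr,ns,nz,pq,pr,ps,pz,qs,qz,rz,sz
∂2: piv[blp,blr,blz,bmn,bmq,bms,bmz,bnq,bpr,bpz,bqz,brz,bsz,lmn,lmr,lmz,lnp,lnq,lnr,lns,lnz,lpq,lps,lqs,mps,mpz] rk=26  ker:lpr,lpz,lrz,mnq,mnr,mnz,mrz,msz,nps,nqs,nrz,pqs,pqz,prz,psz,qsz
∂3: piv[blpr,blpz,blrz,bprz,lmnr,lmnz,lmrz,lnps,lnqs,lnrz,lpqs,mpsz] rk=12  ker:lprz,mnrz
∂2c = 0
c vs im∂3: residual ≠ 0 ⇒ not boundary

cycle:yes boundary:no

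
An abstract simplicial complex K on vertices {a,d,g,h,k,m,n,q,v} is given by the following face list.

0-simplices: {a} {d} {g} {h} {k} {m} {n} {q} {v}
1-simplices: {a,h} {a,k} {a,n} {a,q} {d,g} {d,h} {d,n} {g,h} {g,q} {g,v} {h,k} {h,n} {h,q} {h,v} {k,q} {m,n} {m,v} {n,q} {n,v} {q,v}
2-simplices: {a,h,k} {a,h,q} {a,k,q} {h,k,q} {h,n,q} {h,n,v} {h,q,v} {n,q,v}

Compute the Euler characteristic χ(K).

χ(K)=-3

n_0=9 n_1=20 n_2=8
χ=+9−20+8=-3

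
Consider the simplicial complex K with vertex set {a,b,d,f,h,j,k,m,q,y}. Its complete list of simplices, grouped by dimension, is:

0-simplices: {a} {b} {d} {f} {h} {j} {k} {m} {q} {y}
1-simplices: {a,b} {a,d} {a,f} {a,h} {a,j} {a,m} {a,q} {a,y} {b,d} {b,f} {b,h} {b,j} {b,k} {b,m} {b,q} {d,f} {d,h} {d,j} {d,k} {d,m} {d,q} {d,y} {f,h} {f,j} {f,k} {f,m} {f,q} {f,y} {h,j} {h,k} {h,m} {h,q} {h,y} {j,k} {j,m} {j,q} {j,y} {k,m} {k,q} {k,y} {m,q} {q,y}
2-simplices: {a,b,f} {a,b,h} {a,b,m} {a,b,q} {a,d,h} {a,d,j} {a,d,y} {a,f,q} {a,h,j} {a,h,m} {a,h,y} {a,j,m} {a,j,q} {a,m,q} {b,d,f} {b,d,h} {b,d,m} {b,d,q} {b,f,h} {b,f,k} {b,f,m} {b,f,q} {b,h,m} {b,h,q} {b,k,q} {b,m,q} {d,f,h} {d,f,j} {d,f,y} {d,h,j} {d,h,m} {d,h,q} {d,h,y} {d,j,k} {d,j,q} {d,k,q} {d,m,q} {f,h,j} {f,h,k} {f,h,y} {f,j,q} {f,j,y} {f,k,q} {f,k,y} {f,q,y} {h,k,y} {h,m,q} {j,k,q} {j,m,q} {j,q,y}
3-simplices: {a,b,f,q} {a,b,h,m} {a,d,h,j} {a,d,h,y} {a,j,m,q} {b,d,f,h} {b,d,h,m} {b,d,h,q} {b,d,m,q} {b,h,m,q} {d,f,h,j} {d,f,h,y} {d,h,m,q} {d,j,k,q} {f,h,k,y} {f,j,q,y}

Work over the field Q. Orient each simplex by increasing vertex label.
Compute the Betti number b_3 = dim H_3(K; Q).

b_3=1

n_0=10 n_1=42 n_2=50 n_3=16  [Q]
∂1: piv[ab,ad,af,ah,aj,am,aq,ay,bk] rk=9  ker:bd,bf,bh,bj,bm,bq,df,dh,dj,dk,dm,dq,dy,fh,fj,fk,fm,fq,fy,hj,hk,hm,hq,hy,jk,jm,jq,jy,km,kq,ky,mq,qy
∂2: piv[abf,abh,abm,abq,adh,adj,ady,afq,ahj,ahm,ahy,ajm,ajq,amq,bdf,bdh,bdm,bdq,bfh,bfk,bfm,bhq,bkq,dfj,dfy,djk,dkq,fhk,fjy,fky,fqy] rk=31  ker:bfq,bhm,bmq,dfh,dhj,dhm,dhq,dhy,djq,dmq,fhj,fhy,fjq,fkq,hky,hmq,jkq,jmq,jqy
∂3: piv[abfq,abhm,adhj,adhy,ajmq,bdfh,bdhm,bdhq,bdmq,bhmq,dfhj,dfhy,djkq,fhky,fjqy] rk=15  ker:dhmq
b_3=(16−15)−0=1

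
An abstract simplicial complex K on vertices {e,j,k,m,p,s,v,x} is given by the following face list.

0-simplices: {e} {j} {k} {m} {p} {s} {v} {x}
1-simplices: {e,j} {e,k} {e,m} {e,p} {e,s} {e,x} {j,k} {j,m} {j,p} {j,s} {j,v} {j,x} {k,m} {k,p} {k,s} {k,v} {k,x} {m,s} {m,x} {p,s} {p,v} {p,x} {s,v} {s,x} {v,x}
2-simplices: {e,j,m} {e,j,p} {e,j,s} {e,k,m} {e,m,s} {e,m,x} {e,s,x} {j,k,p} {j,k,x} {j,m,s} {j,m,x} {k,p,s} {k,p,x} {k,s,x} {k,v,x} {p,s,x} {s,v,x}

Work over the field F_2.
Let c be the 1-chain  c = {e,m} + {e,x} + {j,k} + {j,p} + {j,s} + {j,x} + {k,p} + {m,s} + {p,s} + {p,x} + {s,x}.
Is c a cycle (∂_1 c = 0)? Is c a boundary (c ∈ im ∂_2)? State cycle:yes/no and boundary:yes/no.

n_0=8 n_1=25 n_2=17  [Z2]
∂1: piv[ej,ek,em,ep,es,ex,jv] rk=7  ker:jk,jm,jp,js,jx,km,kp,ks,kv,kx,ms,mx,ps,pv,px,sv,sx,vx
∂2: piv[ejm,ejp,ejs,ekm,ems,emx,esx,jkp,jkx,jmx,kps,kpx,ksx,kvx,svx] rk=15  ker:jms,psx
∂1c = 0
c vs im∂2: reduces to 0 ⇒ boundary

cycle:yes boundary:yes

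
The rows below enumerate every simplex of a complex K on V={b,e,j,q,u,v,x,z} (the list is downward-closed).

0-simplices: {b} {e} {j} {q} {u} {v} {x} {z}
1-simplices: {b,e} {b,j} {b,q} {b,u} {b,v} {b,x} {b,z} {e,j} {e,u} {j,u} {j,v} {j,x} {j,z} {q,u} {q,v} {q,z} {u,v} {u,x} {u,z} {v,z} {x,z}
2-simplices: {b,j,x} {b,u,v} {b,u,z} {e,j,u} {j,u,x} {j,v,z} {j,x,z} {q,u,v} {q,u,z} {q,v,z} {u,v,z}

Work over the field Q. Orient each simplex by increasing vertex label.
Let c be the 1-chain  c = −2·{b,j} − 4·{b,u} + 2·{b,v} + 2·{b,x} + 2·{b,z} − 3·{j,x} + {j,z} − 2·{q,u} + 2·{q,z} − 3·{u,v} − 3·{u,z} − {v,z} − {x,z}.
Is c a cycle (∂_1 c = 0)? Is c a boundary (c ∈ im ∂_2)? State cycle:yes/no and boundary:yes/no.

cycle:yes boundary:yes

n_0=8 n_1=21 n_2=11  [Q]
∂1: piv[be,bj,bq,bu,bv,bx,bz] rk=7  ker:ej,eu,ju,jv,jx,jz,qu,qv,qz,uv,ux,uz,vz,xz
∂2: piv[bjx,buv,buz,eju,jux,jvz,jxz,quv,quz,qvz] rk=10  ker:uvz
∂1c = 0
c vs im∂2: reduces to 0 ⇒ boundary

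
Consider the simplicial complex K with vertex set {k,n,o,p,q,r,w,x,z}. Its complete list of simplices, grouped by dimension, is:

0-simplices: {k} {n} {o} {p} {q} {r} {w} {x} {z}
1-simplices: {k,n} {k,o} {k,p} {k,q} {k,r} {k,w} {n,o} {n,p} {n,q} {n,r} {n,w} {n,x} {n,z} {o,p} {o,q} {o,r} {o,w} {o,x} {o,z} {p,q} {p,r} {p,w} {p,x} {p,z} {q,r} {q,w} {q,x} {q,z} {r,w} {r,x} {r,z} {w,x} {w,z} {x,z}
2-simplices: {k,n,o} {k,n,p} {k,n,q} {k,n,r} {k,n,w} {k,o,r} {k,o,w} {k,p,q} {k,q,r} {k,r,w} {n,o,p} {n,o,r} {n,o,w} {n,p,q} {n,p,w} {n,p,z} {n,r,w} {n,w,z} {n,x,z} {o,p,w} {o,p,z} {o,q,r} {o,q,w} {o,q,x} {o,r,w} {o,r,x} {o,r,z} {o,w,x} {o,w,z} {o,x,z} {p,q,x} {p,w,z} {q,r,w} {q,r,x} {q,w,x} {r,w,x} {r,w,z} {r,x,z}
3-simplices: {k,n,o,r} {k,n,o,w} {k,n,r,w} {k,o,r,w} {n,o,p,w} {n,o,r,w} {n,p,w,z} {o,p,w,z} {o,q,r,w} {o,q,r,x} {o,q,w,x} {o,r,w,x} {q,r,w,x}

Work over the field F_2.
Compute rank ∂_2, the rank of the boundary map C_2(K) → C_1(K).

rank∂_2=24

n_0=9 n_1=34 n_2=38 n_3=13  [Z2]
∂1: piv[kn,ko,kp,kq,kr,kw,nx,nz] rk=8  ker:no,np,nq,nr,nw,op,oq,or,ow,ox,oz,pq,pr,pw,px,pz,qr,qw,qx,qz,rw,rx,rz,wx,wz,xz
∂2: piv[kno,knp,knq,knr,knw,kor,kow,kpq,kqr,krw,nop,npw,npz,nwz,nxz,opz,oqr,oqw,oqx,orx,orz,owx,oxz,pqx] rk=24  ker:nor,now,npq,nrw,opw,orw,owz,pwz,qrw,qrx,qwx,rwx,rwz,rxz
∂3: piv[knor,know,knrw,korw,nopw,npwz,opwz,oqrw,oqrx,oqwx,orwx] rk=11  ker:norw,qrwx
rk∂_2=24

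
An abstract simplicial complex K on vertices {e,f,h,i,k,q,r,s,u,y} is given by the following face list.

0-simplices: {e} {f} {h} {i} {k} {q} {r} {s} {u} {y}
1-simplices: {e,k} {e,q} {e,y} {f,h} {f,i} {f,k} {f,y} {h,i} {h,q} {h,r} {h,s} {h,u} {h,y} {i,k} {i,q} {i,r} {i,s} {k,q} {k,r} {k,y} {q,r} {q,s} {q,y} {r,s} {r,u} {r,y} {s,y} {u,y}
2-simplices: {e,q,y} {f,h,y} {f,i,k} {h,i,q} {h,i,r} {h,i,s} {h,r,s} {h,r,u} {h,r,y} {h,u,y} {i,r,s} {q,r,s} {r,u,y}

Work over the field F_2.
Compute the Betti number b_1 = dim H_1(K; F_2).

b_1=8

n_0=10 n_1=28 n_2=13  [Z2]
∂1: piv[ek,eq,ey,fh,fi,fk,hr,hs,hu] rk=9  ker:fy,hi,hq,hy,ik,iq,ir,is,kq,kr,ky,qr,qs,qy,rs,ru,ry,sy,uy
∂2: piv[eqy,fhy,fik,hiq,hir,his,hrs,hru,hry,huy,qrs] rk=11  ker:irs,ruy
b_1=(28−9)−11=8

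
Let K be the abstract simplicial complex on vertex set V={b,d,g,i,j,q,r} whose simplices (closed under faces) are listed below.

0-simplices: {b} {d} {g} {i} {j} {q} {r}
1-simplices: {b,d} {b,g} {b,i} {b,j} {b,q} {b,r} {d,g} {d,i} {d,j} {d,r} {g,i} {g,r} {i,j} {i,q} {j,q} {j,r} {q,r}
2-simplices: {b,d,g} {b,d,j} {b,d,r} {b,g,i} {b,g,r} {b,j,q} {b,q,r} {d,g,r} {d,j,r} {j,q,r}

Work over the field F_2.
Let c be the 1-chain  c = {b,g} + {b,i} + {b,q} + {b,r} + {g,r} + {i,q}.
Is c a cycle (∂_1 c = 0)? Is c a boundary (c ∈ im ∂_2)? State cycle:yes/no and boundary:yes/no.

n_0=7 n_1=17 n_2=10  [Z2]
∂1: piv[bd,bg,bi,bj,bq,br] rk=6  ker:dg,di,dj,dr,gi,gr,ij,iq,jq,jr,qr
∂2: piv[bdg,bdj,bdr,bgi,bgr,bjq,bqr,djr] rk=8  ker:dgr,jqr
∂1c = 0
c vs im∂2: residual ≠ 0 ⇒ not boundary

cycle:yes boundary:no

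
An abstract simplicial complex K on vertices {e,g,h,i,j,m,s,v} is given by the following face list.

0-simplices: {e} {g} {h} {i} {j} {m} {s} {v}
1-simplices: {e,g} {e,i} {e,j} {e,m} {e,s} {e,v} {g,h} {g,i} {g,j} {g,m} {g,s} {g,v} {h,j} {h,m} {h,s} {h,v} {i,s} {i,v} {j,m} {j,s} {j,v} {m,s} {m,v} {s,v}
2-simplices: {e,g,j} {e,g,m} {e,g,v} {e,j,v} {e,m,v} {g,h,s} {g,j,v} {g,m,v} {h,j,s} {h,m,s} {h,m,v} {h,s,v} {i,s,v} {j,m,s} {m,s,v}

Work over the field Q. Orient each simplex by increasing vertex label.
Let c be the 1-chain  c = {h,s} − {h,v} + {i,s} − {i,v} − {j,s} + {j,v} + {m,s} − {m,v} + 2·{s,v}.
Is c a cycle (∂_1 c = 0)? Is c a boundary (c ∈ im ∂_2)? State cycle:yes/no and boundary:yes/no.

cycle:yes boundary:no

n_0=8 n_1=24 n_2=15  [Q]
∂1: piv[eg,ei,ej,em,es,ev,gh] rk=7  ker:gi,gj,gm,gs,gv,hj,hm,hs,hv,is,iv,jm,js,jv,ms,mv,sv
∂2: piv[egj,egm,egv,ejv,emv,ghs,hjs,hms,hmv,hsv,isv,jms] rk=12  ker:gjv,gmv,msv
∂1c = 0
c vs im∂2: residual ≠ 0 ⇒ not boundary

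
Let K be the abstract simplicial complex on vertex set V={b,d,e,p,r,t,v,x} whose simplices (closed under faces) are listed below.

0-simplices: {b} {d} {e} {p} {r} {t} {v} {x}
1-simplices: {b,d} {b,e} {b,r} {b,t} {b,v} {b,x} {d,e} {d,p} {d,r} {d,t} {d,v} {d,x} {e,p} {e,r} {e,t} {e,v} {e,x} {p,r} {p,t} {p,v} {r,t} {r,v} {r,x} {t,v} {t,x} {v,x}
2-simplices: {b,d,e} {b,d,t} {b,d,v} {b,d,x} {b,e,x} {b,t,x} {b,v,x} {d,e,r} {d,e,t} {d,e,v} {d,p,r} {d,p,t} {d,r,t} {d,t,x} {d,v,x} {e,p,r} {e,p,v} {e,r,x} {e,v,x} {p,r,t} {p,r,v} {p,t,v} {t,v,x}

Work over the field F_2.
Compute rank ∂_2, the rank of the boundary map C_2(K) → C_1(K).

rank∂_2=18

n_0=8 n_1=26 n_2=23  [Z2]
∂1: piv[bd,be,br,bt,bv,bx,dp] rk=7  ker:de,dr,dt,dv,dx,ep,er,et,ev,ex,pr,pt,pv,rt,rv,rx,tv,tx,vx
∂2: piv[bde,bdt,bdv,bdx,bex,btx,bvx,der,det,dev,dpr,dpt,drt,epr,epv,erx,prv,ptv] rk=18  ker:dtx,dvx,evx,prt,tvx
rk∂_2=18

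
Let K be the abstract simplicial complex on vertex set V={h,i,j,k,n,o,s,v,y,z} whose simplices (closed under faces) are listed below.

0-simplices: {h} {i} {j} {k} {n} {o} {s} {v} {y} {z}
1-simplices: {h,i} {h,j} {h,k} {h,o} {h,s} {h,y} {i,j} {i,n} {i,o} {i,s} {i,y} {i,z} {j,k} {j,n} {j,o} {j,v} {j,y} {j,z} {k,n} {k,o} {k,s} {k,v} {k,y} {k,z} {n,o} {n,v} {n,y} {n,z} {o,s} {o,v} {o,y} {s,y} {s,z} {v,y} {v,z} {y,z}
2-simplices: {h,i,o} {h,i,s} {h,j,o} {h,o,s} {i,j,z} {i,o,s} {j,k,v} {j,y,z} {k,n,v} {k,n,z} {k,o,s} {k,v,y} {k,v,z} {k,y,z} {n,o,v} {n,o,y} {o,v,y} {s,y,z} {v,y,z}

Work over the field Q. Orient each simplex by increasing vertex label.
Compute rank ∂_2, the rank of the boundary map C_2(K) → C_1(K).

n_0=10 n_1=36 n_2=19  [Q]
∂1: piv[hi,hj,hk,ho,hs,hy,in,iz,jv] rk=9  ker:ij,io,is,iy,jk,jn,jo,jy,jz,kn,ko,ks,kv,ky,kz,no,nv,ny,nz,os,ov,oy,sy,sz,vy,vz,yz
∂2: piv[hio,his,hjo,hos,ijz,jkv,jyz,knv,knz,kos,kvy,kvz,kyz,nov,noy,ovy,syz] rk=17  ker:ios,vyz
rk∂_2=17

rank∂_2=17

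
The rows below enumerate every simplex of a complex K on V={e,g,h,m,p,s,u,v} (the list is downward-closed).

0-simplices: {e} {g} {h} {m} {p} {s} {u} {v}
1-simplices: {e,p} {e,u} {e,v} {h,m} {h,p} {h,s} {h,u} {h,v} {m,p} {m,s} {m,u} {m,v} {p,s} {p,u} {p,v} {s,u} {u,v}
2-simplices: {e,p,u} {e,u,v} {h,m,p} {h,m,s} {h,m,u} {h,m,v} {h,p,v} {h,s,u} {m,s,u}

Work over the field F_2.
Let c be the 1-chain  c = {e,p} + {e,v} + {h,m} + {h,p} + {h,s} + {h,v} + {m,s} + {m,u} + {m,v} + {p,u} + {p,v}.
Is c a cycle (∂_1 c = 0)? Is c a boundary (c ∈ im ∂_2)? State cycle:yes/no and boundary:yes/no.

cycle:yes boundary:no

n_0=8 n_1=17 n_2=9  [Z2]
∂1: piv[ep,eu,ev,hm,hp,hs] rk=6  ker:hu,hv,mp,ms,mu,mv,ps,pu,pv,su,uv
∂2: piv[epu,euv,hmp,hms,hmu,hmv,hpv,hsu] rk=8  ker:msu
∂1c = 0
c vs im∂2: residual ≠ 0 ⇒ not boundary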